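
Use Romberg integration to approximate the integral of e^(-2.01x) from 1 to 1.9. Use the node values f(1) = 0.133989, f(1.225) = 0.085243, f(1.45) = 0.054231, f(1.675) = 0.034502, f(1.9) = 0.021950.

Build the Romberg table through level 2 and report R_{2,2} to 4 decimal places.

0.0557

R_{0,0} (trapezoid, 1 panel, h=0.9000): 0.070173
R_{1,0} (trapezoid, 2 panels, h=0.4500): 0.059490
R_{2,0} (trapezoid, 4 panels, h=0.2250): 0.056688
R_{1,1} = 0.059490 + (0.059490 − 0.070173)/3 = 0.055929
R_{2,1} = 0.056688 + (0.056688 − 0.059490)/3 = 0.055754
R_{2,2} = 0.055754 + (0.055754 − 0.055929)/15 = 0.055742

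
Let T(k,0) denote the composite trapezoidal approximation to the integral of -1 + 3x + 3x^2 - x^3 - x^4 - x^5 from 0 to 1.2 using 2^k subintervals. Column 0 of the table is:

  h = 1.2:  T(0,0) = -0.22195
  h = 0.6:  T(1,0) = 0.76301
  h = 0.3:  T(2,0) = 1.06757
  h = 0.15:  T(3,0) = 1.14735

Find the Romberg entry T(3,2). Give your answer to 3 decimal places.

Richardson extrapolation on the trapezoidal column (denominator 4−1=3):
T(2,1) = (4·1.06757 − 0.76301) / 3 = 1.16909
T(3,1) = (4·1.14735 − 1.06757) / 3 = 1.17394
T(3,2) = 1.17394 + (1.17394 − 1.16909)/15 = 1.17426
(Column j=1 coincides with Simpson's rule on the same nodes.)

1.174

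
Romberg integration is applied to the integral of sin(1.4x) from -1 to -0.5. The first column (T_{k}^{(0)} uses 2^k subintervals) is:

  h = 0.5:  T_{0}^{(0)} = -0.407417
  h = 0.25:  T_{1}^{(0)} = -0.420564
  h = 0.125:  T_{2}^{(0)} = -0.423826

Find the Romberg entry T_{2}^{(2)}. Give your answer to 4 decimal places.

-0.4249

T_{1}^{(1)} = (4·(-0.420564) − (-0.407417)) / 3 = -0.424946
T_{2}^{(1)} = -0.423826 + (-0.423826 − (-0.420564))/3 = -0.424913
T_{2}^{(2)} = (16·(-0.424913) − (-0.424946)) / 15 = -0.424911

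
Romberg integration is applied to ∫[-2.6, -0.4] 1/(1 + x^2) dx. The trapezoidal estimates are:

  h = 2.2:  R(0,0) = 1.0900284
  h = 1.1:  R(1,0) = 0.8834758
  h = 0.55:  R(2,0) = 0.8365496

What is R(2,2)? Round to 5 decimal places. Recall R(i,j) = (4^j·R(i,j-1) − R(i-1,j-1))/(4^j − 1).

0.82133

R(1,1) = (4·0.8834758 − 1.0900284) / 3 = 0.8146249
R(2,1) = (4·0.8365496 − 0.8834758) / 3 = 0.8209075
R(2,2) = (16·0.8209075 − 0.8146249) / 15 = 0.8213263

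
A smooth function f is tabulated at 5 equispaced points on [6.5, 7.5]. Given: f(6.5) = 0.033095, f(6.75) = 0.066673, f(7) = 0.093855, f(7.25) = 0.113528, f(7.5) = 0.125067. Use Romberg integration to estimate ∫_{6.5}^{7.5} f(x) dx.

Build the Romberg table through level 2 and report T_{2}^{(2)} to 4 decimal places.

T_{0}^{(0)} (trapezoid, 1 panel, h=1.0000): 0.079081
T_{1}^{(0)} (trapezoid, 2 panels, h=0.5000): 0.086468
T_{2}^{(0)} (trapezoid, 4 panels, h=0.2500): 0.088284
T_{1}^{(1)} = 0.086468 + (0.086468 − 0.079081)/3 = 0.088930
T_{2}^{(1)} = 0.088284 + (0.088284 − 0.086468)/3 = 0.088889
T_{2}^{(2)} = 0.088889 + (0.088889 − 0.088930)/15 = 0.088886

0.0889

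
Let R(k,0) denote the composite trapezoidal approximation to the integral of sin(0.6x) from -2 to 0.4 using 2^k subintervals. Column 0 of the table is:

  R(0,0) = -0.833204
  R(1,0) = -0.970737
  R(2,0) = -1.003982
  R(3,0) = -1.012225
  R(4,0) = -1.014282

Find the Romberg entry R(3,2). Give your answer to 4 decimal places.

R(2,1) = -1.003982 + (-1.003982 − (-0.970737))/3 = -1.015064
R(3,1) = (4·(-1.012225) − (-1.003982)) / 3 = -1.014973
R(3,2) = -1.014973 + (-1.014973 − (-1.015064))/15 = -1.014967

-1.0150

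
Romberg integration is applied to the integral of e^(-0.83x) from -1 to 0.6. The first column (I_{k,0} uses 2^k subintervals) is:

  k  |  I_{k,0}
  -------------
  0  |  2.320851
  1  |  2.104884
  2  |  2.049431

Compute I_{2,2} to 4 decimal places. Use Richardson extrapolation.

2.0308

Richardson extrapolation on the trapezoidal column (denominator 4−1=3):
I_{1,1} = (4·2.104884 − 2.320851) / 3 = 2.032895
I_{2,1} = 2.049431 + (2.049431 − 2.104884)/3 = 2.030947
I_{2,2} = (16·2.030947 − 2.032895) / 15 = 2.030817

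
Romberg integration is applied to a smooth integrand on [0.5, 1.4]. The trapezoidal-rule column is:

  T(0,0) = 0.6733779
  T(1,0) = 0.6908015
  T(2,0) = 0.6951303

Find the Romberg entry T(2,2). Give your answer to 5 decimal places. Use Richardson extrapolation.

Richardson extrapolation on the trapezoidal column (denominator 4−1=3):
T(1,1) = (4·0.6908015 − 0.6733779) / 3 = 0.6966094
T(2,1) = 0.6951303 + (0.6951303 − 0.6908015)/3 = 0.6965732
T(2,2) = (16·0.6965732 − 0.6966094) / 15 = 0.6965708

0.69657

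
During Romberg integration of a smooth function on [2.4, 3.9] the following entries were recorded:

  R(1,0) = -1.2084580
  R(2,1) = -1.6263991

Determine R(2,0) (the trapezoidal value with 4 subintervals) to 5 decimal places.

-1.52191

From R(2,1) = (4·R(2,0) − R(1,0))/3, solve for R(2,0):
4·R(2,0) = 3·(-1.6263991) + (-1.2084580) = -6.0876553
R(2,0) = -1.5219138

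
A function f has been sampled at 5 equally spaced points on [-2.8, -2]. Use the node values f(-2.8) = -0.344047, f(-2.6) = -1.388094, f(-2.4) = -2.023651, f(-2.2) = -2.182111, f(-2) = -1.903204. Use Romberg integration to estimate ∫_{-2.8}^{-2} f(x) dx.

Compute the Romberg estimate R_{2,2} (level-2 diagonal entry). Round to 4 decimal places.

R_{0,0} (trapezoid, 1 panel, h=0.8000): -0.898900
R_{1,0} (trapezoid, 2 panels, h=0.4000): -1.258911
R_{2,0} (trapezoid, 4 panels, h=0.2000): -1.343496
R_{1,1} = -1.258911 + (-1.258911 − (-0.898900))/3 = -1.378915
R_{2,1} = -1.343496 + (-1.343496 − (-1.258911))/3 = -1.371691
R_{2,2} = -1.371691 + (-1.371691 − (-1.378915))/15 = -1.371209

-1.3712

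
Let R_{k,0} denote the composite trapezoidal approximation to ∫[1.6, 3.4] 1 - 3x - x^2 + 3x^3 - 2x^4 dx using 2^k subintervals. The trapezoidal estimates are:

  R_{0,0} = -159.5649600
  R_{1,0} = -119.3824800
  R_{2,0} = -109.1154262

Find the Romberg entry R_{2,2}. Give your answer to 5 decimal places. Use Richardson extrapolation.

-105.67339

Richardson extrapolation on the trapezoidal column (denominator 4−1=3):
R_{1,1} = (4·(-119.3824800) − (-159.5649600)) / 3 = -105.9883200
R_{2,1} = -109.1154262 + (-109.1154262 − (-119.3824800))/3 = -105.6930749
R_{2,2} = (16·(-105.6930749) − (-105.9883200)) / 15 = -105.6733919
(Column j=1 coincides with Simpson's rule on the same nodes.)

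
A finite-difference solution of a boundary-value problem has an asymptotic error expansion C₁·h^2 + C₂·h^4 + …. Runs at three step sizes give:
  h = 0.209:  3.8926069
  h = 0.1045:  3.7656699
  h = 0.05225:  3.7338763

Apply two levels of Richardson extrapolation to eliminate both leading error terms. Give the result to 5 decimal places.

First eliminate the h^2 term (factor 2^2 = 4):
  B₁ = (4·3.7656699 − 3.8926069)/3 = 3.7233576
  B₂ = (4·3.7338763 − 3.7656699)/3 = 3.7232784
Then eliminate the h^4 term (factor 2^4 = 16):
  (16·3.7232784 − 3.7233576)/15 = 3.7232731

3.72327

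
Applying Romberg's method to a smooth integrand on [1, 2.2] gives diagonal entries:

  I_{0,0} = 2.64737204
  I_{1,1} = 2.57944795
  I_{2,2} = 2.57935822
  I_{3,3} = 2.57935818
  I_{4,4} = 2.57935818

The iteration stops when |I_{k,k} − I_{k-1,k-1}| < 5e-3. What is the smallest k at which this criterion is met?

|I_{1,1} − I_{0,0}| = 0.06792409 ≥ 5e-3
|I_{2,2} − I_{1,1}| = 0.00008973 < 5e-3

k = 2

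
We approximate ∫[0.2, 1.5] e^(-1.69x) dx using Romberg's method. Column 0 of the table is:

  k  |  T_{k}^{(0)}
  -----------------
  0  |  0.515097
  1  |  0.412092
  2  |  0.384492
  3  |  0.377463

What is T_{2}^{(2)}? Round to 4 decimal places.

0.3751

Richardson extrapolation on the trapezoidal column (denominator 4−1=3):
T_{1}^{(1)} = 0.412092 + (0.412092 − 0.515097)/3 = 0.377757
T_{2}^{(1)} = (4·0.384492 − 0.412092) / 3 = 0.375292
T_{2}^{(2)} = 0.375292 + (0.375292 − 0.377757)/15 = 0.375128
(Column j=1 coincides with Simpson's rule on the same nodes.)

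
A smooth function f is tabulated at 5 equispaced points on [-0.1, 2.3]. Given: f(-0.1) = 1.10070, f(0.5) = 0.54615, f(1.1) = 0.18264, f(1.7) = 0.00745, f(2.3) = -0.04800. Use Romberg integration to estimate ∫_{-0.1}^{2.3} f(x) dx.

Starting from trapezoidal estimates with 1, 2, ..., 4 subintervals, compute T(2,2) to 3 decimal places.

T(0,0) (trapezoid, 1 panel, h=2.4000): 1.26324
T(1,0) (trapezoid, 2 panels, h=1.2000): 0.85079
T(2,0) (trapezoid, 4 panels, h=0.6000): 0.75755
T(1,1) = 0.85079 + (0.85079 − 1.26324)/3 = 0.71331
T(2,1) = 0.75755 + (0.75755 − 0.85079)/3 = 0.72647
T(2,2) = 0.72647 + (0.72647 − 0.71331)/15 = 0.72735

0.727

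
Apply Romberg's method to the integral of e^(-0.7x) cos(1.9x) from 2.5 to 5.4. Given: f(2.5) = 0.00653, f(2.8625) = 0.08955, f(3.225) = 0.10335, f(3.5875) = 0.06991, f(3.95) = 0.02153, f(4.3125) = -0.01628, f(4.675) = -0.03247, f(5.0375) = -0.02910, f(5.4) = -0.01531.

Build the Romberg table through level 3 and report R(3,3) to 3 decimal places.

0.076

R(0,0) (trapezoid, 1 panel, h=2.9000): -0.01273
R(1,0) (trapezoid, 2 panels, h=1.4500): 0.02485
R(2,0) (trapezoid, 4 panels, h=0.7250): 0.06381
R(3,0) (trapezoid, 8 panels, h=0.3625): 0.07326
R(1,1) = 0.02485 + (0.02485 − (-0.01273))/3 = 0.03738
R(2,1) = 0.06381 + (0.06381 − 0.02485)/3 = 0.07680
R(3,1) = 0.07326 + (0.07326 − 0.06381)/3 = 0.07641
R(2,2) = 0.07680 + (0.07680 − 0.03738)/15 = 0.07943
R(3,2) = 0.07641 + (0.07641 − 0.07680)/15 = 0.07638
R(3,3) = 0.07638 + (0.07638 − 0.07943)/63 = 0.07633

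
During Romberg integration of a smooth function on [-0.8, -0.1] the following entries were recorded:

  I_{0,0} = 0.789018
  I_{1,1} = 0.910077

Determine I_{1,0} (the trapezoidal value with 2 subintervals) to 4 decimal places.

0.8798

From I_{1,1} = (4·I_{1,0} − I_{0,0})/3, solve for I_{1,0}:
4·I_{1,0} = 3·0.910077 + 0.789018 = 3.519249
I_{1,0} = 0.879812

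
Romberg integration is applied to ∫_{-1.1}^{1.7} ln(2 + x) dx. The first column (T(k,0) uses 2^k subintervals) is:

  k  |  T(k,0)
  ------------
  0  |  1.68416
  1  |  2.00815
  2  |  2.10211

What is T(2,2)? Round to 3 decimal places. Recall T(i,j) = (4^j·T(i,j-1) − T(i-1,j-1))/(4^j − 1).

2.135

Richardson extrapolation on the trapezoidal column (denominator 4−1=3):
T(1,1) = 2.00815 + (2.00815 − 1.68416)/3 = 2.11615
T(2,1) = (4·2.10211 − 2.00815) / 3 = 2.13343
T(2,2) = 2.13343 + (2.13343 − 2.11615)/15 = 2.13458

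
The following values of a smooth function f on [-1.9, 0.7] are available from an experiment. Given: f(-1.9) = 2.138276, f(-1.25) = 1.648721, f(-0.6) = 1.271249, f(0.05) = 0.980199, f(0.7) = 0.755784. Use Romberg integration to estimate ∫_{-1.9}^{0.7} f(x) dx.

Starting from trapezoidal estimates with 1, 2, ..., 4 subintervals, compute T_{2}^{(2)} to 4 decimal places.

3.4562

T_{0}^{(0)} (trapezoid, 1 panel, h=2.6000): 3.762278
T_{1}^{(0)} (trapezoid, 2 panels, h=1.3000): 3.533763
T_{2}^{(0)} (trapezoid, 4 panels, h=0.6500): 3.475679
T_{1}^{(1)} = 3.533763 + (3.533763 − 3.762278)/3 = 3.457591
T_{2}^{(1)} = 3.475679 + (3.475679 − 3.533763)/3 = 3.456318
T_{2}^{(2)} = 3.456318 + (3.456318 − 3.457591)/15 = 3.456233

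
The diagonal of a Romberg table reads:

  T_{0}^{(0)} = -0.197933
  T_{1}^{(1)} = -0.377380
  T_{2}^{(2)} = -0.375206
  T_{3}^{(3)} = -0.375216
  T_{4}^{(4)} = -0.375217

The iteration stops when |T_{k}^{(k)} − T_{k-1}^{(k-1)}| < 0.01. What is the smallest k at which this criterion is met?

k = 2

|T_{1}^{(1)} − T_{0}^{(0)}| = 0.179447 ≥ 0.01
|T_{2}^{(2)} − T_{1}^{(1)}| = 0.002174 < 0.01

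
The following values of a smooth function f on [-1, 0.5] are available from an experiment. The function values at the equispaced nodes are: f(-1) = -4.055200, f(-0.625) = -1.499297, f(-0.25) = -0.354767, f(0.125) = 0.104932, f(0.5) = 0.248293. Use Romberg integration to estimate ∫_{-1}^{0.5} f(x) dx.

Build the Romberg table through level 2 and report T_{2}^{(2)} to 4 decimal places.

T_{0}^{(0)} (trapezoid, 1 panel, h=1.5000): -2.855180
T_{1}^{(0)} (trapezoid, 2 panels, h=0.7500): -1.693665
T_{2}^{(0)} (trapezoid, 4 panels, h=0.3750): -1.369720
T_{1}^{(1)} = -1.693665 + (-1.693665 − (-2.855180))/3 = -1.306493
T_{2}^{(1)} = -1.369720 + (-1.369720 − (-1.693665))/3 = -1.261738
T_{2}^{(2)} = -1.261738 + (-1.261738 − (-1.306493))/15 = -1.258754

-1.2588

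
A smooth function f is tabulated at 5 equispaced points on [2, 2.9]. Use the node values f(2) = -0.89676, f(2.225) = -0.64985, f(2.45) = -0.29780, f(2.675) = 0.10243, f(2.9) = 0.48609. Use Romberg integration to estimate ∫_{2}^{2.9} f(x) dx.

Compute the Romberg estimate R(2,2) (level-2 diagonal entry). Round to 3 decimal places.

R(0,0) (trapezoid, 1 panel, h=0.9000): -0.18480
R(1,0) (trapezoid, 2 panels, h=0.4500): -0.22641
R(2,0) (trapezoid, 4 panels, h=0.2250): -0.23637
R(1,1) = -0.22641 + (-0.22641 − (-0.18480))/3 = -0.24028
R(2,1) = -0.23637 + (-0.23637 − (-0.22641))/3 = -0.23969
R(2,2) = -0.23969 + (-0.23969 − (-0.24028))/15 = -0.23965

-0.240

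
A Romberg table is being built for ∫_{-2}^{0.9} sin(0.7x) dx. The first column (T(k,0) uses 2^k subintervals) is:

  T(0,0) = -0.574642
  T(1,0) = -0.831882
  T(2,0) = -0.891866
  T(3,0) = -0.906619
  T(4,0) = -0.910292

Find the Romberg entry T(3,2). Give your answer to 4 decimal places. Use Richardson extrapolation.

-0.9115

Richardson extrapolation on the trapezoidal column (denominator 4−1=3):
T(2,1) = -0.891866 + (-0.891866 − (-0.831882))/3 = -0.911861
T(3,1) = (4·(-0.906619) − (-0.891866)) / 3 = -0.911537
T(3,2) = -0.911537 + (-0.911537 − (-0.911861))/15 = -0.911515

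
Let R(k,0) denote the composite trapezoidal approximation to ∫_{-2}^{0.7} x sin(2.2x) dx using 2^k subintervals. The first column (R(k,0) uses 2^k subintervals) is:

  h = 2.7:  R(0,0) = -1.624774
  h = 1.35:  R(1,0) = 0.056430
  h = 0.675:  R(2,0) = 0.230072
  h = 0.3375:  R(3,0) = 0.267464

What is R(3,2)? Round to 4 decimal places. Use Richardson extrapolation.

0.2794

R(2,1) = (4·0.230072 − 0.056430) / 3 = 0.287953
R(3,1) = (4·0.267464 − 0.230072) / 3 = 0.279928
R(3,2) = 0.279928 + (0.279928 − 0.287953)/15 = 0.279393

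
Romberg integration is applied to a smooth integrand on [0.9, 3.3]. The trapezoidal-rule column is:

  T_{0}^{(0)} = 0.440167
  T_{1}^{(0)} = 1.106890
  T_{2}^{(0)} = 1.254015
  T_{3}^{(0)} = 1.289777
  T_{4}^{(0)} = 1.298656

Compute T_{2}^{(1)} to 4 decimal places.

T_{2}^{(1)} = 1.254015 + (1.254015 − 1.106890)/3 = 1.303057

1.3031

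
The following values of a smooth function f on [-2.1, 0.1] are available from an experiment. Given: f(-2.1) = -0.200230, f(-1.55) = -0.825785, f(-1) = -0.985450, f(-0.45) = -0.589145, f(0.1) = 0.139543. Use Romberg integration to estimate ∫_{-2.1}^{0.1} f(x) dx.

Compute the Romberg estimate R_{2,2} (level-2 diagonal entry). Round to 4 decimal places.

-1.4062

R_{0,0} (trapezoid, 1 panel, h=2.2000): -0.066756
R_{1,0} (trapezoid, 2 panels, h=1.1000): -1.117373
R_{2,0} (trapezoid, 4 panels, h=0.5500): -1.336898
R_{1,1} = -1.117373 + (-1.117373 − (-0.066756))/3 = -1.467579
R_{2,1} = -1.336898 + (-1.336898 − (-1.117373))/3 = -1.410073
R_{2,2} = -1.410073 + (-1.410073 − (-1.467579))/15 = -1.406239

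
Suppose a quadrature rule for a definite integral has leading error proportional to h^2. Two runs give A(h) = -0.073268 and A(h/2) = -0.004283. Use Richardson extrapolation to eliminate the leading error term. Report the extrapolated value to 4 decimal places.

0.0187

The leading error scales as h^2; refining by a factor of 2 reduces it by 2^2 = 4.
Extrapolated value = (4·A(h/2) − A(h)) / (4 − 1)
= (4·(-0.004283) − (-0.073268)) / 3
= 0.056136 / 3 = 0.018712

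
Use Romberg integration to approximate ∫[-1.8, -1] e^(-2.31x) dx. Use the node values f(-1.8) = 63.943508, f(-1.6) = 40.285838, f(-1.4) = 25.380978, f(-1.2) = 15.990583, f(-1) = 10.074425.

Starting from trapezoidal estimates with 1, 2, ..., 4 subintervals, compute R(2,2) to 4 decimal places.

R(0,0) (trapezoid, 1 panel, h=0.8000): 29.607173
R(1,0) (trapezoid, 2 panels, h=0.4000): 24.955978
R(2,0) (trapezoid, 4 panels, h=0.2000): 23.733273
R(1,1) = 24.955978 + (24.955978 − 29.607173)/3 = 23.405580
R(2,1) = 23.733273 + (23.733273 − 24.955978)/3 = 23.325705
R(2,2) = 23.325705 + (23.325705 − 23.405580)/15 = 23.320380

23.3204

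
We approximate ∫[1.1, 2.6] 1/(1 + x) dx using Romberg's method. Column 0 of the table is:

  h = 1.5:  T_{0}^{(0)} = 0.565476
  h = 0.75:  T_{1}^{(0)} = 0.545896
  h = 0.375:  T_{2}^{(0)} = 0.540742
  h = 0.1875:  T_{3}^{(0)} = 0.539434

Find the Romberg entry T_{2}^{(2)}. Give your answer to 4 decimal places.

0.5390

Richardson extrapolation on the trapezoidal column (denominator 4−1=3):
T_{1}^{(1)} = 0.545896 + (0.545896 − 0.565476)/3 = 0.539369
T_{2}^{(1)} = (4·0.540742 − 0.545896) / 3 = 0.539024
T_{2}^{(2)} = 0.539024 + (0.539024 − 0.539369)/15 = 0.539001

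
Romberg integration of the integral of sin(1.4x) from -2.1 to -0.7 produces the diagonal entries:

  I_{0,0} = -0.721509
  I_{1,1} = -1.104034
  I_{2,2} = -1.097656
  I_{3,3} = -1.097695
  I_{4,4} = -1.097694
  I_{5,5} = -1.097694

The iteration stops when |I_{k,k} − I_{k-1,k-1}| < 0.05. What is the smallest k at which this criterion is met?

k = 2

|I_{1,1} − I_{0,0}| = 0.382525 ≥ 0.05
|I_{2,2} − I_{1,1}| = 0.006378 < 0.05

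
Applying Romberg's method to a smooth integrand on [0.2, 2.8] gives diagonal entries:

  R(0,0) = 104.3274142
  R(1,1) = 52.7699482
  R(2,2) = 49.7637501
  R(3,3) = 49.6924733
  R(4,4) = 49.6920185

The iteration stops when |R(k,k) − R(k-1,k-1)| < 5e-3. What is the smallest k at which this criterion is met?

k = 4

|R(1,1) − R(0,0)| = 51.5574660 ≥ 5e-3
|R(2,2) − R(1,1)| = 3.0061981 ≥ 5e-3
|R(3,3) − R(2,2)| = 0.0712768 ≥ 5e-3
|R(4,4) − R(3,3)| = 0.0004548 < 5e-3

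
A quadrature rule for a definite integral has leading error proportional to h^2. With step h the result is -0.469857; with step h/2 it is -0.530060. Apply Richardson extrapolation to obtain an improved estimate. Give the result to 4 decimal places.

-0.5501

The leading error scales as h^2; refining by a factor of 2 reduces it by 2^2 = 4.
Extrapolated value = (4·A(h/2) − A(h)) / (4 − 1)
= (4·(-0.530060) − (-0.469857)) / 3
= -1.650383 / 3 = -0.550128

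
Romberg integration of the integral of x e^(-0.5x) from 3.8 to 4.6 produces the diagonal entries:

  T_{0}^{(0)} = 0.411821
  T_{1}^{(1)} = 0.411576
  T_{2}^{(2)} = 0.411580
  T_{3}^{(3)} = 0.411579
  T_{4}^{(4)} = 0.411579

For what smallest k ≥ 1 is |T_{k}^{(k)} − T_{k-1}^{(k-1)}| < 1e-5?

|T_{1}^{(1)} − T_{0}^{(0)}| = 0.000245 ≥ 1e-5
|T_{2}^{(2)} − T_{1}^{(1)}| = 0.000004 < 1e-5

k = 2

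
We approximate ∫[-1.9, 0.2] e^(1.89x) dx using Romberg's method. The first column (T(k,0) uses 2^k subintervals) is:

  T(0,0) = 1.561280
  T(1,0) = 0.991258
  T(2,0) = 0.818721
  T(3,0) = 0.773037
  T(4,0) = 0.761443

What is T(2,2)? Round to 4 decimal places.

T(1,1) = 0.991258 + (0.991258 − 1.561280)/3 = 0.801251
T(2,1) = 0.818721 + (0.818721 − 0.991258)/3 = 0.761209
T(2,2) = 0.761209 + (0.761209 − 0.801251)/15 = 0.758540

0.7585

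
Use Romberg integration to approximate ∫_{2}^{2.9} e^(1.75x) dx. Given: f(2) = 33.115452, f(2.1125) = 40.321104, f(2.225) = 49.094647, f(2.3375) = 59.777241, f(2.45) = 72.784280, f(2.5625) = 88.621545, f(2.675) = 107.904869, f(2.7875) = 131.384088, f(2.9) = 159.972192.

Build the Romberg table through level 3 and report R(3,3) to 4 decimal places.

R(0,0) (trapezoid, 1 panel, h=0.9000): 86.889440
R(1,0) (trapezoid, 2 panels, h=0.4500): 76.197646
R(2,0) (trapezoid, 4 panels, h=0.2250): 73.423714
R(3,0) (trapezoid, 8 panels, h=0.1125): 72.723555
R(1,1) = 76.197646 + (76.197646 − 86.889440)/3 = 72.633715
R(2,1) = 73.423714 + (73.423714 − 76.197646)/3 = 72.499070
R(3,1) = 72.723555 + (72.723555 − 73.423714)/3 = 72.490169
R(2,2) = 72.499070 + (72.499070 − 72.633715)/15 = 72.490094
R(3,2) = 72.490169 + (72.490169 − 72.499070)/15 = 72.489576
R(3,3) = 72.489576 + (72.489576 − 72.490094)/63 = 72.489568

72.4896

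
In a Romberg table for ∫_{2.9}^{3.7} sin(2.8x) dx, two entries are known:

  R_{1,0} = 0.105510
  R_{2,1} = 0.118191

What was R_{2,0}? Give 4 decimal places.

0.1150

From R_{2,1} = (4·R_{2,0} − R_{1,0})/3, solve for R_{2,0}:
4·R_{2,0} = 3·0.118191 + 0.105510 = 0.460083
R_{2,0} = 0.115021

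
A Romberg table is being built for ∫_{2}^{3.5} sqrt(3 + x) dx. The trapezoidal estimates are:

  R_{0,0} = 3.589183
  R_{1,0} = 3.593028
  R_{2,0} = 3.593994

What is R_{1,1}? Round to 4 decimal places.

R_{1,1} = (4·3.593028 − 3.589183) / 3 = 3.594310
(Column j=1 coincides with Simpson's rule on the same nodes.)

3.5943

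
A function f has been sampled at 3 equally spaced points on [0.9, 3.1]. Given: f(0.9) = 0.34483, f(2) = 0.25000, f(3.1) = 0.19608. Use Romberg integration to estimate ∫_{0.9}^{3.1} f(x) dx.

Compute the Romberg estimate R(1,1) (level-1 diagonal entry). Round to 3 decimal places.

R(0,0) (trapezoid, 1 panel, h=2.2000): 0.59500
R(1,0) (trapezoid, 2 panels, h=1.1000): 0.57250
R(1,1) = 0.57250 + (0.57250 − 0.59500)/3 = 0.56500

0.565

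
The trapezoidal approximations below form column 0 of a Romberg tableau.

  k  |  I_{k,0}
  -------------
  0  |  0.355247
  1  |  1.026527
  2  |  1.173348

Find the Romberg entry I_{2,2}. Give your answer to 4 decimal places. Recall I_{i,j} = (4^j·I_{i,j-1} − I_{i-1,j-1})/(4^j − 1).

Richardson extrapolation on the trapezoidal column (denominator 4−1=3):
I_{1,1} = (4·1.026527 − 0.355247) / 3 = 1.250287
I_{2,1} = 1.173348 + (1.173348 − 1.026527)/3 = 1.222288
I_{2,2} = 1.222288 + (1.222288 − 1.250287)/15 = 1.220421
(Column j=1 coincides with Simpson's rule on the same nodes.)

1.2204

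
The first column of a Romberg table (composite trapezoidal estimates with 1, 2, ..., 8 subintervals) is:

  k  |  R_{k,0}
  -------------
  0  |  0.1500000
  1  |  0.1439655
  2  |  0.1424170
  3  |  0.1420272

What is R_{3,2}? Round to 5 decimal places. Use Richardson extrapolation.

R_{2,1} = 0.1424170 + (0.1424170 − 0.1439655)/3 = 0.1419008
R_{3,1} = 0.1420272 + (0.1420272 − 0.1424170)/3 = 0.1418973
R_{3,2} = (16·0.1418973 − 0.1419008) / 15 = 0.1418971

0.14190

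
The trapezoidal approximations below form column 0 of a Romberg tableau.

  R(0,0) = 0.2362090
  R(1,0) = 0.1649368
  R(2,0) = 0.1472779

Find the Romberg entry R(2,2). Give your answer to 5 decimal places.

R(1,1) = (4·0.1649368 − 0.2362090) / 3 = 0.1411794
R(2,1) = 0.1472779 + (0.1472779 − 0.1649368)/3 = 0.1413916
R(2,2) = 0.1413916 + (0.1413916 − 0.1411794)/15 = 0.1414057

0.14141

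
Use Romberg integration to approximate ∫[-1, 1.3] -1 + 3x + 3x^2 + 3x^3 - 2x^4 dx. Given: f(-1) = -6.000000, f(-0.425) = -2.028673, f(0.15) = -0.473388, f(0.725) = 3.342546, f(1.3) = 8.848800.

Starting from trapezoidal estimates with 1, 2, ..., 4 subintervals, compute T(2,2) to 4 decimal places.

T(0,0) (trapezoid, 1 panel, h=2.3000): 3.276120
T(1,0) (trapezoid, 2 panels, h=1.1500): 1.093664
T(2,0) (trapezoid, 4 panels, h=0.5750): 1.302309
T(1,1) = 1.093664 + (1.093664 − 3.276120)/3 = 0.366179
T(2,1) = 1.302309 + (1.302309 − 1.093664)/3 = 1.371857
T(2,2) = 1.371857 + (1.371857 − 0.366179)/15 = 1.438902

1.4389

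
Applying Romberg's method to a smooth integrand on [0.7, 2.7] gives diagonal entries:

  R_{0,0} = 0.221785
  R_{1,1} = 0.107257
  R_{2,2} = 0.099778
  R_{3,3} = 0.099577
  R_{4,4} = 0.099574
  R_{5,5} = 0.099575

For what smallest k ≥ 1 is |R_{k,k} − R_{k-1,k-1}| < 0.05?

k = 2

|R_{1,1} − R_{0,0}| = 0.114528 ≥ 0.05
|R_{2,2} − R_{1,1}| = 0.007479 < 0.05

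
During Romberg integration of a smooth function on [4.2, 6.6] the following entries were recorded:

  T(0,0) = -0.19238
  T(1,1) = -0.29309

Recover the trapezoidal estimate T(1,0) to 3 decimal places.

-0.268

From T(1,1) = (4·T(1,0) − T(0,0))/3, solve for T(1,0):
4·T(1,0) = 3·(-0.29309) + (-0.19238) = -1.07165
T(1,0) = -0.26791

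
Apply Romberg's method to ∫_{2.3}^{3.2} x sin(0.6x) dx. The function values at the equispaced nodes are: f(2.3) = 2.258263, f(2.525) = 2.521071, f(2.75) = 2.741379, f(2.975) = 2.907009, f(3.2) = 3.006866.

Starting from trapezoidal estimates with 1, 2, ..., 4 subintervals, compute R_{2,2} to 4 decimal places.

2.4345

R_{0,0} (trapezoid, 1 panel, h=0.9000): 2.369308
R_{1,0} (trapezoid, 2 panels, h=0.4500): 2.418275
R_{2,0} (trapezoid, 4 panels, h=0.2250): 2.430455
R_{1,1} = 2.418275 + (2.418275 − 2.369308)/3 = 2.434597
R_{2,1} = 2.430455 + (2.430455 − 2.418275)/3 = 2.434515
R_{2,2} = 2.434515 + (2.434515 − 2.434597)/15 = 2.434510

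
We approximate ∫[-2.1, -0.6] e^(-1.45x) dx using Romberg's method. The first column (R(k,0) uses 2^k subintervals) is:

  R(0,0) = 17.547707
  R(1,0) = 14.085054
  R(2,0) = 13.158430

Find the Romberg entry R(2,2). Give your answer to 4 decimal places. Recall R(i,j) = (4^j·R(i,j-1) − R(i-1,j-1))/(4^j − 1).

12.8441

R(1,1) = (4·14.085054 − 17.547707) / 3 = 12.930836
R(2,1) = 13.158430 + (13.158430 − 14.085054)/3 = 12.849555
R(2,2) = 12.849555 + (12.849555 − 12.930836)/15 = 12.844136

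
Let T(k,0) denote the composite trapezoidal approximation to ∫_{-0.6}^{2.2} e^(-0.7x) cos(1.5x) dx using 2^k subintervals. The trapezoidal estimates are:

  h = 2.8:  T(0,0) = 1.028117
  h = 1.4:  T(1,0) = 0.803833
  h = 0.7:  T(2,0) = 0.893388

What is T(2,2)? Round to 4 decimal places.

T(1,1) = 0.803833 + (0.803833 − 1.028117)/3 = 0.729072
T(2,1) = (4·0.893388 − 0.803833) / 3 = 0.923240
T(2,2) = (16·0.923240 − 0.729072) / 15 = 0.936185

0.9362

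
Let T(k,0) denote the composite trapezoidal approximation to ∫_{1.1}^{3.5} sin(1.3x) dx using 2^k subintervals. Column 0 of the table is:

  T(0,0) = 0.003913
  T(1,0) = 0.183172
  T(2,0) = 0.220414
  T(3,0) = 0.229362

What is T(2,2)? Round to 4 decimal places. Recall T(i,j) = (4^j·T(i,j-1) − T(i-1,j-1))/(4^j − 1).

0.2322

T(1,1) = (4·0.183172 − 0.003913) / 3 = 0.242925
T(2,1) = 0.220414 + (0.220414 − 0.183172)/3 = 0.232828
T(2,2) = (16·0.232828 − 0.242925) / 15 = 0.232155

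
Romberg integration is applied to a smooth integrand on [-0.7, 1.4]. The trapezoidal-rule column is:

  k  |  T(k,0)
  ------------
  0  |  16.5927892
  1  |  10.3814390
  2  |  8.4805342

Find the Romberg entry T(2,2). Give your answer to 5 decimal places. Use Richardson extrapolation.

7.81596

Richardson extrapolation on the trapezoidal column (denominator 4−1=3):
T(1,1) = 10.3814390 + (10.3814390 − 16.5927892)/3 = 8.3109889
T(2,1) = 8.4805342 + (8.4805342 − 10.3814390)/3 = 7.8468993
T(2,2) = 7.8468993 + (7.8468993 − 8.3109889)/15 = 7.8159600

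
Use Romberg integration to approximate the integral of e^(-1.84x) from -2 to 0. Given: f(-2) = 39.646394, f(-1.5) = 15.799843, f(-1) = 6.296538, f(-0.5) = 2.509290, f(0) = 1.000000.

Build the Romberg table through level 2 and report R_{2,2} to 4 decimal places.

R_{0,0} (trapezoid, 1 panel, h=2.0000): 40.646394
R_{1,0} (trapezoid, 2 panels, h=1.0000): 26.619735
R_{2,0} (trapezoid, 4 panels, h=0.5000): 22.464434
R_{1,1} = 26.619735 + (26.619735 − 40.646394)/3 = 21.944182
R_{2,1} = 22.464434 + (22.464434 − 26.619735)/3 = 21.079334
R_{2,2} = 21.079334 + (21.079334 − 21.944182)/15 = 21.021677

21.0217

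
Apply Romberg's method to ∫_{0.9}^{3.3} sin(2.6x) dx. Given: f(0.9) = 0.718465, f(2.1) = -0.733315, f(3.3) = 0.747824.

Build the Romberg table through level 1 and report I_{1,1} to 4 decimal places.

-0.5868

I_{0,0} (trapezoid, 1 panel, h=2.4000): 1.759547
I_{1,0} (trapezoid, 2 panels, h=1.2000): -0.000205
I_{1,1} = -0.000205 + (-0.000205 − 1.759547)/3 = -0.586789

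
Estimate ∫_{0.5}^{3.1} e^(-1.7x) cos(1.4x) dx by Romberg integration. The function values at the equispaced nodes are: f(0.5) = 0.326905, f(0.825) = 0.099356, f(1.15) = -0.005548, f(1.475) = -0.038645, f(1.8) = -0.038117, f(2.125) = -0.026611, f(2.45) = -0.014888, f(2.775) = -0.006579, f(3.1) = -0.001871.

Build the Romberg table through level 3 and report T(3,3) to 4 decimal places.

0.0343

T(0,0) (trapezoid, 1 panel, h=2.6000): 0.422544
T(1,0) (trapezoid, 2 panels, h=1.3000): 0.161720
T(2,0) (trapezoid, 4 panels, h=0.6500): 0.067577
T(3,0) (trapezoid, 8 panels, h=0.3250): 0.042733
T(1,1) = 0.161720 + (0.161720 − 0.422544)/3 = 0.074779
T(2,1) = 0.067577 + (0.067577 − 0.161720)/3 = 0.036196
T(3,1) = 0.042733 + (0.042733 − 0.067577)/3 = 0.034452
T(2,2) = 0.036196 + (0.036196 − 0.074779)/15 = 0.033624
T(3,2) = 0.034452 + (0.034452 − 0.036196)/15 = 0.034336
T(3,3) = 0.034336 + (0.034336 − 0.033624)/63 = 0.034347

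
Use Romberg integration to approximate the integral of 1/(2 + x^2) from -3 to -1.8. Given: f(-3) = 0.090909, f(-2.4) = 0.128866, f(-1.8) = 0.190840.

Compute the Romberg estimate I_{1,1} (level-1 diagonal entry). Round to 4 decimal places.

0.1594

I_{0,0} (trapezoid, 1 panel, h=1.2000): 0.169049
I_{1,0} (trapezoid, 2 panels, h=0.6000): 0.161844
I_{1,1} = 0.161844 + (0.161844 − 0.169049)/3 = 0.159442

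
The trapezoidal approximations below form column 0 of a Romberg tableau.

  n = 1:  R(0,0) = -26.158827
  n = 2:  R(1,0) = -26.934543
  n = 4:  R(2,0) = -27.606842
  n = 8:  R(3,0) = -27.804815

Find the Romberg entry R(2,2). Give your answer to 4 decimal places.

Richardson extrapolation on the trapezoidal column (denominator 4−1=3):
R(1,1) = -26.934543 + (-26.934543 − (-26.158827))/3 = -27.193115
R(2,1) = -27.606842 + (-27.606842 − (-26.934543))/3 = -27.830942
R(2,2) = (16·(-27.830942) − (-27.193115)) / 15 = -27.873464

-27.8735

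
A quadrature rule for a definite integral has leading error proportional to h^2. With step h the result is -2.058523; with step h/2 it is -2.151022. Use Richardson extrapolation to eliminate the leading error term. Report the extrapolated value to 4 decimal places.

-2.1819

The leading error scales as h^2; refining by a factor of 2 reduces it by 2^2 = 4.
Extrapolated value = (4·A(h/2) − A(h)) / (4 − 1)
= (4·(-2.151022) − (-2.058523)) / 3
= -6.545565 / 3 = -2.181855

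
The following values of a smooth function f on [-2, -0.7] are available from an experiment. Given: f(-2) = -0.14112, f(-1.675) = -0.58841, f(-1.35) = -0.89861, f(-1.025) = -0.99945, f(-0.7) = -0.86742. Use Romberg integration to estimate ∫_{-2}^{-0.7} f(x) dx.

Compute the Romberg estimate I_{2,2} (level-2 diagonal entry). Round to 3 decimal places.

I_{0,0} (trapezoid, 1 panel, h=1.3000): -0.65555
I_{1,0} (trapezoid, 2 panels, h=0.6500): -0.91187
I_{2,0} (trapezoid, 4 panels, h=0.3250): -0.97199
I_{1,1} = -0.91187 + (-0.91187 − (-0.65555))/3 = -0.99731
I_{2,1} = -0.97199 + (-0.97199 − (-0.91187))/3 = -0.99203
I_{2,2} = -0.99203 + (-0.99203 − (-0.99731))/15 = -0.99168

-0.992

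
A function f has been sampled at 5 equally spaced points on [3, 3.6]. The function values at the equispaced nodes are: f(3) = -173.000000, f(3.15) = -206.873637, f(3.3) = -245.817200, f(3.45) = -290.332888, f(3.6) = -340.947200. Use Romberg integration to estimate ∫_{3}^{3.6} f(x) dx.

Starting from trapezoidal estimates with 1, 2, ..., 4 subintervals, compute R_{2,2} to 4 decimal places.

-149.7203

R_{0,0} (trapezoid, 1 panel, h=0.6000): -154.184160
R_{1,0} (trapezoid, 2 panels, h=0.3000): -150.837240
R_{2,0} (trapezoid, 4 panels, h=0.1500): -149.999599
R_{1,1} = -150.837240 + (-150.837240 − (-154.184160))/3 = -149.721600
R_{2,1} = -149.999599 + (-149.999599 − (-150.837240))/3 = -149.720385
R_{2,2} = -149.720385 + (-149.720385 − (-149.721600))/15 = -149.720304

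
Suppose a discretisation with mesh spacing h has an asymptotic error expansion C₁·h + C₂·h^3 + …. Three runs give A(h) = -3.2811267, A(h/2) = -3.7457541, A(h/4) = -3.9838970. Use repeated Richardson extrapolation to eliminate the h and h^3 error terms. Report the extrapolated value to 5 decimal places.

First eliminate the h term (factor 2^1 = 2):
  B₁ = (2·(-3.7457541) − (-3.2811267))/1 = -4.2103815
  B₂ = (2·(-3.9838970) − (-3.7457541))/1 = -4.2220399
Then eliminate the h^3 term (factor 2^3 = 8):
  (8·(-4.2220399) − (-4.2103815))/7 = -4.2237054

-4.22371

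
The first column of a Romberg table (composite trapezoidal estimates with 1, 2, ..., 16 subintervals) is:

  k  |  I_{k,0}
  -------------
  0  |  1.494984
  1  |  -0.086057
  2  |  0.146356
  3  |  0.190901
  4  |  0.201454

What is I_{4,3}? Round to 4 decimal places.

I_{2,1} = 0.146356 + (0.146356 − (-0.086057))/3 = 0.223827
I_{3,1} = 0.190901 + (0.190901 − 0.146356)/3 = 0.205749
I_{4,1} = (4·0.201454 − 0.190901) / 3 = 0.204972
I_{3,2} = (16·0.205749 − 0.223827) / 15 = 0.204544
I_{4,2} = (16·0.204972 − 0.205749) / 15 = 0.204920
I_{4,3} = (64·0.204920 − 0.204544) / 63 = 0.204926

0.2049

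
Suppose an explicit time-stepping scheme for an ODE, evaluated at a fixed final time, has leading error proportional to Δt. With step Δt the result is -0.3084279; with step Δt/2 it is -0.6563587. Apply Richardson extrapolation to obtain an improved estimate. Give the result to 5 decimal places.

-1.00429

Extrapolated value = (2·A(Δt/2) − A(Δt)) / (2 − 1)
= (2·(-0.6563587) − (-0.3084279)) / 1
= -1.0042895 / 1 = -1.0042895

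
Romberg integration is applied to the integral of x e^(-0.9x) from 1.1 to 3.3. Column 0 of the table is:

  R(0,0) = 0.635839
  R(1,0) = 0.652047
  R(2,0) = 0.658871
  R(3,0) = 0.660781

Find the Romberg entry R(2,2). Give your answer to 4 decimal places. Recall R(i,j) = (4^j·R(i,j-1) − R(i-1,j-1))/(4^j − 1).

Richardson extrapolation on the trapezoidal column (denominator 4−1=3):
R(1,1) = (4·0.652047 − 0.635839) / 3 = 0.657450
R(2,1) = 0.658871 + (0.658871 − 0.652047)/3 = 0.661146
R(2,2) = 0.661146 + (0.661146 − 0.657450)/15 = 0.661392

0.6614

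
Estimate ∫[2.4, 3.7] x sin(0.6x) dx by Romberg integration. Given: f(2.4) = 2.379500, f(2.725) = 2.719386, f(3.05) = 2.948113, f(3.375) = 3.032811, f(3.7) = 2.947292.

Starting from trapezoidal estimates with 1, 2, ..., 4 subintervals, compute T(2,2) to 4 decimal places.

3.7084

T(0,0) (trapezoid, 1 panel, h=1.3000): 3.462415
T(1,0) (trapezoid, 2 panels, h=0.6500): 3.647481
T(2,0) (trapezoid, 4 panels, h=0.3250): 3.693204
T(1,1) = 3.647481 + (3.647481 − 3.462415)/3 = 3.709170
T(2,1) = 3.693204 + (3.693204 − 3.647481)/3 = 3.708445
T(2,2) = 3.708445 + (3.708445 − 3.709170)/15 = 3.708397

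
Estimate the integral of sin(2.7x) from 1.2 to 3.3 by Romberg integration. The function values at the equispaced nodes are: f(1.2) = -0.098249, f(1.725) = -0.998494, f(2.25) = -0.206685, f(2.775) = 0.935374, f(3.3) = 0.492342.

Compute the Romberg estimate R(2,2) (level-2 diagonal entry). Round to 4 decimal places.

R(0,0) (trapezoid, 1 panel, h=2.1000): 0.413798
R(1,0) (trapezoid, 2 panels, h=1.0500): -0.010120
R(2,0) (trapezoid, 4 panels, h=0.5250): -0.038198
R(1,1) = -0.010120 + (-0.010120 − 0.413798)/3 = -0.151426
R(2,1) = -0.038198 + (-0.038198 − (-0.010120))/3 = -0.047557
R(2,2) = -0.047557 + (-0.047557 − (-0.151426))/15 = -0.040632

-0.0406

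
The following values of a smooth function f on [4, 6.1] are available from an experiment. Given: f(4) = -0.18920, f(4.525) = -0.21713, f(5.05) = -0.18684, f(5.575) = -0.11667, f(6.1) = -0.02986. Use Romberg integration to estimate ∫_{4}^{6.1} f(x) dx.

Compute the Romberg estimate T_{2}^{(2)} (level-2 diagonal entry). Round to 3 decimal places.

T_{0}^{(0)} (trapezoid, 1 panel, h=2.1000): -0.23001
T_{1}^{(0)} (trapezoid, 2 panels, h=1.0500): -0.31119
T_{2}^{(0)} (trapezoid, 4 panels, h=0.5250): -0.33084
T_{1}^{(1)} = -0.31119 + (-0.31119 − (-0.23001))/3 = -0.33825
T_{2}^{(1)} = -0.33084 + (-0.33084 − (-0.31119))/3 = -0.33739
T_{2}^{(2)} = -0.33739 + (-0.33739 − (-0.33825))/15 = -0.33733

-0.337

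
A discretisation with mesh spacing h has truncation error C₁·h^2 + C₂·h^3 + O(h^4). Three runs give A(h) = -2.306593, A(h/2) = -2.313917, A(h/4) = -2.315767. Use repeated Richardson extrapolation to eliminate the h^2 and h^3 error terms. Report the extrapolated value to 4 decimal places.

-2.3164

First eliminate the h^2 term (factor 2^2 = 4):
  B₁ = (4·(-2.313917) − (-2.306593))/3 = -2.316358
  B₂ = (4·(-2.315767) − (-2.313917))/3 = -2.316384
Then eliminate the h^3 term (factor 2^3 = 8):
  (8·(-2.316384) − (-2.316358))/7 = -2.316388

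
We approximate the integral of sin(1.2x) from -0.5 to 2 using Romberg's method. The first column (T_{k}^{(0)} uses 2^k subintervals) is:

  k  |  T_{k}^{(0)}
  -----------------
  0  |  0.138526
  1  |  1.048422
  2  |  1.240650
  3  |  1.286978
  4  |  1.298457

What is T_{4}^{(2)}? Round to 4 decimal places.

1.3023

T_{3}^{(1)} = 1.286978 + (1.286978 − 1.240650)/3 = 1.302421
T_{4}^{(1)} = (4·1.298457 − 1.286978) / 3 = 1.302283
T_{4}^{(2)} = (16·1.302283 − 1.302421) / 15 = 1.302274
(Column j=1 coincides with Simpson's rule on the same nodes.)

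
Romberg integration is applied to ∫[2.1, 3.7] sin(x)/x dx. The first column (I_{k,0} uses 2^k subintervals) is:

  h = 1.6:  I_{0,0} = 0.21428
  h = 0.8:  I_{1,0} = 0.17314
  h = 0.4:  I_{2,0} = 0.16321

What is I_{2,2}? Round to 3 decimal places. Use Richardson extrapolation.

Richardson extrapolation on the trapezoidal column (denominator 4−1=3):
I_{1,1} = 0.17314 + (0.17314 − 0.21428)/3 = 0.15943
I_{2,1} = (4·0.16321 − 0.17314) / 3 = 0.15990
I_{2,2} = (16·0.15990 − 0.15943) / 15 = 0.15993
(Column j=1 coincides with Simpson's rule on the same nodes.)

0.160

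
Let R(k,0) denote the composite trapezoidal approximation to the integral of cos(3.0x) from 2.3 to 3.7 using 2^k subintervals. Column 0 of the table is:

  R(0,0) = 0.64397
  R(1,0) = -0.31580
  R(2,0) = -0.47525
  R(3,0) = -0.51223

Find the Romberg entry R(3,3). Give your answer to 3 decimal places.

-0.524

R(1,1) = (4·(-0.31580) − 0.64397) / 3 = -0.63572
R(2,1) = (4·(-0.47525) − (-0.31580)) / 3 = -0.52840
R(3,1) = -0.51223 + (-0.51223 − (-0.47525))/3 = -0.52456
R(2,2) = -0.52840 + (-0.52840 − (-0.63572))/15 = -0.52125
R(3,2) = (16·(-0.52456) − (-0.52840)) / 15 = -0.52430
R(3,3) = (64·(-0.52430) − (-0.52125)) / 63 = -0.52435
(Column j=1 coincides with Simpson's rule on the same nodes.)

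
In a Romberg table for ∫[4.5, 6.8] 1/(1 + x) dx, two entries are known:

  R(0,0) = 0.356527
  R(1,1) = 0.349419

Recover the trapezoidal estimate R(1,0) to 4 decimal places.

From R(1,1) = (4·R(1,0) − R(0,0))/3, solve for R(1,0):
4·R(1,0) = 3·0.349419 + 0.356527 = 1.404784
R(1,0) = 0.351196

0.3512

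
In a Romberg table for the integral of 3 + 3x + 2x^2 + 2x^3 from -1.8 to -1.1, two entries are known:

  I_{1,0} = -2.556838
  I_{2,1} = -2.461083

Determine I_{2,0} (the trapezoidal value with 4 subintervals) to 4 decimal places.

-2.4850

From I_{2,1} = (4·I_{2,0} − I_{1,0})/3, solve for I_{2,0}:
4·I_{2,0} = 3·(-2.461083) + (-2.556838) = -9.940087
I_{2,0} = -2.485022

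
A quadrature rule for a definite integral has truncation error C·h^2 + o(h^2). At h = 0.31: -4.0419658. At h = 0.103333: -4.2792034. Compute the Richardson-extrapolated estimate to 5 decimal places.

-4.30886

The leading error scales as h^2; refining by a factor of 3 reduces it by 3^2 = 9.
Extrapolated value = (9·A(h/3) − A(h)) / (9 − 1)
= (9·(-4.2792034) − (-4.0419658)) / 8
= -34.4708648 / 8 = -4.3088581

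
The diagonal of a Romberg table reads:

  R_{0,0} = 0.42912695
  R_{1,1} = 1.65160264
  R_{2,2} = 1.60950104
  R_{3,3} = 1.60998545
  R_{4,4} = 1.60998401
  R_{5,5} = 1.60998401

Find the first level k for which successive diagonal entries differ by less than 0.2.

|R_{1,1} − R_{0,0}| = 1.22247569 ≥ 0.2
|R_{2,2} − R_{1,1}| = 0.04210160 < 0.2

k = 2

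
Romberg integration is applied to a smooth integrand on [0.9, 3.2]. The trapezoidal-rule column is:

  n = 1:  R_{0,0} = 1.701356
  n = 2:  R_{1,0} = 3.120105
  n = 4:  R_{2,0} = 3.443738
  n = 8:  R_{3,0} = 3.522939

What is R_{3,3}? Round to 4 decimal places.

3.5492

Richardson extrapolation on the trapezoidal column (denominator 4−1=3):
R_{1,1} = (4·3.120105 − 1.701356) / 3 = 3.593021
R_{2,1} = 3.443738 + (3.443738 − 3.120105)/3 = 3.551616
R_{3,1} = 3.522939 + (3.522939 − 3.443738)/3 = 3.549339
R_{2,2} = (16·3.551616 − 3.593021) / 15 = 3.548856
R_{3,2} = (16·3.549339 − 3.551616) / 15 = 3.549187
R_{3,3} = 3.549187 + (3.549187 − 3.548856)/63 = 3.549192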